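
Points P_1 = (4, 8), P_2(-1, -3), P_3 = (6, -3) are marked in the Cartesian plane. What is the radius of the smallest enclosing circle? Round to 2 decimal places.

Side lengths²: P_1P_2² = 146, P_1P_3² = 125, P_2P_3² = 49.
Since P_1P_2² = 146 < 125 + 49 = 174, the triangle is acute, so the smallest enclosing circle is the circumcircle.
Circumcentre = (2.5, 45/22), r² = 9125/242.
r = √(9125/242) ≈ 6.14.

6.14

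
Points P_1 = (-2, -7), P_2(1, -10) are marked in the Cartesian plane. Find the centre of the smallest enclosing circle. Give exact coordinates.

(-0.5, -8.5)

The smallest circle enclosing two points has them as diameter endpoints.
Centre = midpoint = (-0.5, -8.5); r² = |P_1P_2|²/4 = 18/4 = 4.5.
Centre = (-0.5, -8.5).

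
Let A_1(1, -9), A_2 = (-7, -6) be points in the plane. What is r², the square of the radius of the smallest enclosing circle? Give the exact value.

The smallest circle enclosing two points has them as diameter endpoints.
Centre = midpoint = (-3, -7.5); r² = |A_1A_2|²/4 = 73/4 = 18.25.

18.25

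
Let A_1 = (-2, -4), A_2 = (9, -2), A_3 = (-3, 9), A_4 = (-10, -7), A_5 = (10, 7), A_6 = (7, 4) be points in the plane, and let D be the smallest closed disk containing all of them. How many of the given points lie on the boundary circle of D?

2

A smallest enclosing disk is always determined by at most three of the input points on its boundary.
The farthest pair is A_4–A_5 with squared distance 596. The circle on this segment as diameter has centre (0, 0) and r² = 596/4 = 149.
Check A_1: distance² to centre = 20 ≤ 149, so it lies inside.
All remaining points lie in this disk, and no smaller disk contains both endpoints, so this is the minimum enclosing circle.
The points at distance exactly r from the centre are A_4, A_5 — 2 points.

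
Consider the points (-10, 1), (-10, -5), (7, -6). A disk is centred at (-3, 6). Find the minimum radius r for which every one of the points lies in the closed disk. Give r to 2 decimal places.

The required radius is the distance from (-3, 6) to the farthest point.
Squared distances: 74, 170, 244.
Maximum is 244, attained at (7, -6).
r = √244 ≈ 15.62.

15.62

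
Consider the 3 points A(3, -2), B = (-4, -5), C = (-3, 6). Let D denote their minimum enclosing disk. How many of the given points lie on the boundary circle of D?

Side lengths²: AB² = 58, AC² = 100, BC² = 122.
Since BC² = 122 < 100 + 58 = 158, the triangle is acute, so the smallest enclosing circle is the circumcircle.
Circumcentre = (-80/37, 14/37), r² = 44225/1369.
The points at distance exactly r from the centre are A, B, C — 3 points.

3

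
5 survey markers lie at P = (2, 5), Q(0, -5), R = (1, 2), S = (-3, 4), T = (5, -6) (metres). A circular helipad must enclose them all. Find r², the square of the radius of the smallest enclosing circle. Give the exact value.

The minimum enclosing circle of a finite set is fixed by two of the points (as a diameter) or three (as a circumcircle).
The farthest pair is S–T with squared distance 164. The circle on this segment as diameter has centre (1, -1) and r² = 164/4 = 41.
Check P: distance² to centre = 37 ≤ 41, so it lies inside.
All remaining points lie in this disk, and no smaller disk contains both endpoints, so this is the minimum enclosing circle.

41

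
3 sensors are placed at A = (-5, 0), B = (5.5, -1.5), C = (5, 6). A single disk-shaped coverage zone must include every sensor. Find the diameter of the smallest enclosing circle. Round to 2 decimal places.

Side lengths²: AB² = 112.5, AC² = 136, BC² = 56.5.
Since AC² = 136 < 112.5 + 56.5 = 169, the triangle is acute, so the smallest enclosing circle is the circumcircle.
Circumcentre = (33/52, 101/52), r² = 48025/1352.
Diameter = 2r = 2√(48025/1352) ≈ 11.92.

11.92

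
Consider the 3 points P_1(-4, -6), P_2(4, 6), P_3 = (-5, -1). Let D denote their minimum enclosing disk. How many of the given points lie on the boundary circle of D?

2

Side lengths²: P_1P_2² = 208, P_1P_3² = 26, P_2P_3² = 130.
Since P_1P_2² = 208 ≥ 130 + 26 = 156, the angle opposite P_1P_2 is not acute, so the smallest enclosing circle has P_1P_2 as diameter.
Centre = midpoint of P_1P_2 = (0, 0), r² = 208/4 = 52.
The points at distance exactly r from the centre are P_1, P_2 — 2 points.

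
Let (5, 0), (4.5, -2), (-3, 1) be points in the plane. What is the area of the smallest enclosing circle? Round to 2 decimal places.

52.00

Call the three points A, B, C in the order given.
Side lengths²: AB² = 4.25, AC² = 65, BC² = 65.25.
Since BC² = 65.25 < 65 + 4.25 = 69.25, the triangle is acute, so the smallest enclosing circle is the circumcircle.
Circumcentre = (41/44, -1/22), r² = 32045/1936.
Area = π·r² = π·32045/1936 ≈ 52.00.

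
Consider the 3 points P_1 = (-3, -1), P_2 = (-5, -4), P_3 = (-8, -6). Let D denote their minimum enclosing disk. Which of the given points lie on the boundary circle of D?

Side lengths²: P_1P_2² = 13, P_1P_3² = 50, P_2P_3² = 13.
Since P_1P_3² = 50 ≥ 13 + 13 = 26, the angle opposite P_1P_3 is not acute, so the smallest enclosing circle has P_1P_3 as diameter.
Centre = midpoint of P_1P_3 = (-5.5, -3.5), r² = 50/4 = 12.5.
The points at distance exactly r from the centre are P_1, P_3 — 2 points.

P_1, P_3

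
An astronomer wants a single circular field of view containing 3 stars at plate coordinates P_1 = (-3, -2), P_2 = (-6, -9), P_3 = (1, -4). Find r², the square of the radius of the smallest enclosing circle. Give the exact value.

5365/289

Side lengths²: P_1P_2² = 58, P_1P_3² = 20, P_2P_3² = 74.
Since P_2P_3² = 74 < 58 + 20 = 78, the triangle is acute, so the smallest enclosing circle is the circumcircle.
Circumcentre = (-45/17, -107/17), r² = 5365/289.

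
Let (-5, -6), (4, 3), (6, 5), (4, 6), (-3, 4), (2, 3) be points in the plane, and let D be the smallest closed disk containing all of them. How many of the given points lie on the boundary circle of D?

The farthest pair is (-5, -6)–(6, 5) with squared distance 242. The circle on this segment as diameter has centre (0.5, -0.5) and r² = 242/4 = 60.5.
Check (4, 3): distance² to centre = 24.5 ≤ 60.5, so it lies inside.
All remaining points lie in this disk, and no smaller disk contains both endpoints, so this is the minimum enclosing circle.
The points at distance exactly r from the centre are (-5, -6), (6, 5) — 2 points.

2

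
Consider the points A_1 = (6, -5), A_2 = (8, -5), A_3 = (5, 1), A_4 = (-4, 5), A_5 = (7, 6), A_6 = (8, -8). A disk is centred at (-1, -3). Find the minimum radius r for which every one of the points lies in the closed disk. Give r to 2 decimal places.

The required radius is the distance from (-1, -3) to the farthest point.
Squared distances: 53, 85, 52, 73, 145, 106.
Maximum is 145, attained at A_5.
r = √145 ≈ 12.04.

12.04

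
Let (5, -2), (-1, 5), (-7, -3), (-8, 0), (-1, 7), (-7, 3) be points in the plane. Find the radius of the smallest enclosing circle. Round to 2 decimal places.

The minimum enclosing circle is determined by three boundary points: (5, -2), (-8, 0), (-1, 7).
Their circumcentre is (-1.3, 0.3) with r² = 44.98.
The farthest remaining point (-7, -3) is at distance² 43.38 ≤ 44.98.
r = √(44.98) ≈ 6.71.

6.71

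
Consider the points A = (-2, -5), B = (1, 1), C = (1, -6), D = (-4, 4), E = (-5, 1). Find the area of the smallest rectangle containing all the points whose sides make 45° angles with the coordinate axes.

67.5

In coordinates u = x + y, v = x − y the rectangle is axis-aligned; the map (x,y)→(u,v) scales areas by 2.
u-values: -7, 2, -5, 0, -4; range = 2 − (-7) = 9.
v-values: 3, 0, 7, -8, -6; range = 7 − (-8) = 15.
Area = (9 × 15) / 2 = 67.5.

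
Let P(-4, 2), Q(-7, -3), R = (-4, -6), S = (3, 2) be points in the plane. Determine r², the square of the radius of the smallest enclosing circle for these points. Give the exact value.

565/18

The minimum enclosing circle is determined by three boundary points: Q, R, S.
Their circumcentre is (-11/6, -5/6) with r² = 565/18.
The farthest remaining point P is at distance² 229/18 ≤ 565/18.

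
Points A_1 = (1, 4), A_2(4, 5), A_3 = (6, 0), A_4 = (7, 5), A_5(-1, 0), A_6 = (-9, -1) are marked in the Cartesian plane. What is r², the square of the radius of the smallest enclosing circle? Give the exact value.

By Welzl's lemma the MEC is supported by two points (diametrically opposite) or three points (on a circumcircle).
The farthest pair is A_4–A_6 with squared distance 292. The circle on this segment as diameter has centre (-1, 2) and r² = 292/4 = 73.
Check A_1: distance² to centre = 8 ≤ 73, so it lies inside.
All remaining points lie in this disk, and no smaller disk contains both endpoints, so this is the minimum enclosing circle.

73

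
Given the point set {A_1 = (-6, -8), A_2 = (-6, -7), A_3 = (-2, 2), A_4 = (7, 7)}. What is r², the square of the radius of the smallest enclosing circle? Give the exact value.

The farthest pair is A_1–A_4 with squared distance 394. The circle on this segment as diameter has centre (0.5, -0.5) and r² = 394/4 = 98.5.
Check A_2: distance² to centre = 84.5 ≤ 98.5, so it lies inside.
All remaining points lie in this disk, and no smaller disk contains both endpoints, so this is the minimum enclosing circle.

98.5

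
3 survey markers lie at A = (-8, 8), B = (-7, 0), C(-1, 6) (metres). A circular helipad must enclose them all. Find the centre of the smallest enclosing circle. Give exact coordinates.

Side lengths²: AB² = 65, AC² = 53, BC² = 72.
Since BC² = 72 < 65 + 53 = 118, the triangle is acute, so the smallest enclosing circle is the circumcircle.
Circumcentre = (-95/18, 77/18), r² = 3445/162.
Centre = (-95/18, 77/18).

(-95/18, 77/18)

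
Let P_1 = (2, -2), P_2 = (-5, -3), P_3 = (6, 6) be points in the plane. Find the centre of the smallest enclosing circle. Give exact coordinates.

(0.5, 1.5)

Side lengths²: P_1P_2² = 50, P_1P_3² = 80, P_2P_3² = 202.
Since P_2P_3² = 202 ≥ 80 + 50 = 130, the angle opposite P_2P_3 is not acute, so the smallest enclosing circle has P_2P_3 as diameter.
Centre = midpoint of P_2P_3 = (0.5, 1.5), r² = 202/4 = 50.5.
Centre = (0.5, 1.5).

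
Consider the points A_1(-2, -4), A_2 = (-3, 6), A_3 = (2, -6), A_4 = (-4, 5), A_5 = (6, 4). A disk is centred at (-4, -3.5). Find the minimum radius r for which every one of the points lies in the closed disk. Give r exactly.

The required radius is the distance from (-4, -3.5) to the farthest point.
Squared distances: 4.25, 91.25, 42.25, 72.25, 156.25.
Maximum is 156.25, attained at A_5.
r = √(156.25) = 12.5.

12.5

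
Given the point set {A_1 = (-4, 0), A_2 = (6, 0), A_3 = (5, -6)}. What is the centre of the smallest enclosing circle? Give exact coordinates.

(1, -2.25)

Side lengths²: A_1A_2² = 100, A_1A_3² = 117, A_2A_3² = 37.
Since A_1A_3² = 117 < 100 + 37 = 137, the triangle is acute, so the smallest enclosing circle is the circumcircle.
Circumcentre = (1, -2.25), r² = 30.0625.
Centre = (1, -2.25).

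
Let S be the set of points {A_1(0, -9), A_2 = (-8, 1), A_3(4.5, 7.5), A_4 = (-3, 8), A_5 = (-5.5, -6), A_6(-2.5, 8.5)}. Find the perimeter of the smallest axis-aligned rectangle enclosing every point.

60

Width = max x − min x = 4.5 − (-8) = 12.5.
Height = max y − min y = 8.5 − (-9) = 17.5.
Perimeter = 2(12.5 + 17.5) = 60.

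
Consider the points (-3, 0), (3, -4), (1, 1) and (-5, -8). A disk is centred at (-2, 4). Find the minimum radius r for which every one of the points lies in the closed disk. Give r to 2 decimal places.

12.37

The required radius is the distance from (-2, 4) to the farthest point.
Squared distances: 17, 89, 18, 153.
Maximum is 153, attained at (-5, -8).
r = √153 ≈ 12.37.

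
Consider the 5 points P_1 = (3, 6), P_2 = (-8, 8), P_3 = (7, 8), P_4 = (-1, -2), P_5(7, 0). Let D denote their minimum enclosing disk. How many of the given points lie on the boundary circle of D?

3

The farthest pair is P_2–P_5 with squared distance 289. The circle on this segment as diameter has centre (-0.5, 4) and r² = 289/4 = 72.25.
Check P_1: distance² to centre = 16.25 ≤ 72.25, so it lies inside.
All remaining points lie in this disk, and no smaller disk contains both endpoints, so this is the minimum enclosing circle.
The points at distance exactly r from the centre are P_2, P_3, P_5 — 3 points.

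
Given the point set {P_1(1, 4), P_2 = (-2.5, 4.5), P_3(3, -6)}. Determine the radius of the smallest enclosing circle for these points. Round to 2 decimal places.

5.93

Side lengths²: P_1P_2² = 12.5, P_1P_3² = 104, P_2P_3² = 140.5.
Since P_2P_3² = 140.5 ≥ 104 + 12.5 = 116.5, the angle opposite P_2P_3 is not acute, so the smallest enclosing circle has P_2P_3 as diameter.
Centre = midpoint of P_2P_3 = (0.25, -0.75), r² = 140.5/4 = 35.125.
r = √(35.125) ≈ 5.93.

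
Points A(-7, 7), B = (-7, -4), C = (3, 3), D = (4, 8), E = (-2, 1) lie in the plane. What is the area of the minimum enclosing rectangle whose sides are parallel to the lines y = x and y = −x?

In coordinates u = x + y, v = x − y the rectangle is axis-aligned; the map (x,y)→(u,v) scales areas by 2.
u-values: 0, -11, 6, 12, -1; range = 12 − (-11) = 23.
v-values: -14, -3, 0, -4, -3; range = 0 − (-14) = 14.
Area = (23 × 14) / 2 = 161.

161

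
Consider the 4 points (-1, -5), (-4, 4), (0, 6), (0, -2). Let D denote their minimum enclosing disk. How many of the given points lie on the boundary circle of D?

2

The minimum enclosing circle of a finite set is fixed by two of the points (as a diameter) or three (as a circumcircle).
The farthest pair is (-1, -5)–(0, 6) with squared distance 122. The circle on this segment as diameter has centre (-0.5, 0.5) and r² = 122/4 = 30.5.
Check (-4, 4): distance² to centre = 24.5 ≤ 30.5, so it lies inside.
All remaining points lie in this disk, and no smaller disk contains both endpoints, so this is the minimum enclosing circle.
The points at distance exactly r from the centre are (-1, -5), (0, 6) — 2 points.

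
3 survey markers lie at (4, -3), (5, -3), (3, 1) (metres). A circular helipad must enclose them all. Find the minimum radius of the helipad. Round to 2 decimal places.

Call the three points A, B, C in the order given.
Side lengths²: AB² = 1, AC² = 17, BC² = 20.
Since BC² = 20 ≥ 17 + 1 = 18, the angle opposite BC is not acute, so the smallest enclosing circle has BC as diameter.
Centre = midpoint of BC = (4, -1), r² = 20/4 = 5.
r = √5 ≈ 2.24.

2.24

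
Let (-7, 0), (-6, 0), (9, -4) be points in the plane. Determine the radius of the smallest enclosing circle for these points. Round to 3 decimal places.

8.246

Call the three points A, B, C in the order given.
Side lengths²: AB² = 1, AC² = 272, BC² = 241.
Since AC² = 272 ≥ 241 + 1 = 242, the angle opposite AC is not acute, so the smallest enclosing circle has AC as diameter.
Centre = midpoint of AC = (1, -2), r² = 272/4 = 68.
r = √68 ≈ 8.246.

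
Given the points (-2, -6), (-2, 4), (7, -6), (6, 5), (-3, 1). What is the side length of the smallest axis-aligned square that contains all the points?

11

The bounding box has width 10 and height 11.
An axis-aligned square enclosing the set must have side ≥ max(width, height).
So the minimum side is max(10, 11) = 11.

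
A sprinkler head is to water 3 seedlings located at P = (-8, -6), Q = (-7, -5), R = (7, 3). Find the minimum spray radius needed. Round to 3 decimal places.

8.746

Side lengths²: PQ² = 2, PR² = 306, QR² = 260.
Since PR² = 306 ≥ 260 + 2 = 262, the angle opposite PR is not acute, so the smallest enclosing circle has PR as diameter.
Centre = midpoint of PR = (-0.5, -1.5), r² = 306/4 = 76.5.
r = √(76.5) ≈ 8.746.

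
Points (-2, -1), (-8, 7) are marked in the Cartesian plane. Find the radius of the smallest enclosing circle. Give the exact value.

5

The smallest circle enclosing two points has them as diameter endpoints.
Centre = midpoint = (-5, 3); r² = |(-2, -1)−(-8, 7)|²/4 = 100/4 = 25.
r = √25 = 5.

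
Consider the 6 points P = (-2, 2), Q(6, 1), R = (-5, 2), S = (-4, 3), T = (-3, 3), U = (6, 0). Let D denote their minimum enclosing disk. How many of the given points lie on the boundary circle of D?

By Welzl's lemma the MEC is supported by two points (diametrically opposite) or three points (on a circumcircle).
The farthest pair is R–U with squared distance 125. The circle on this segment as diameter has centre (0.5, 1) and r² = 125/4 = 31.25.
Check P: distance² to centre = 7.25 ≤ 31.25, so it lies inside.
All remaining points lie in this disk, and no smaller disk contains both endpoints, so this is the minimum enclosing circle.
The points at distance exactly r from the centre are R, U — 2 points.

2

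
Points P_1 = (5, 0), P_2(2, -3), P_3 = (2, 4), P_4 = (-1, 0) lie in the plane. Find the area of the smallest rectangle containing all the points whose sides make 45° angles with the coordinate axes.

In coordinates u = x + y, v = x − y the rectangle is axis-aligned; the map (x,y)→(u,v) scales areas by 2.
u-values: 5, -1, 6, -1; range = 6 − (-1) = 7.
v-values: 5, 5, -2, -1; range = 5 − (-2) = 7.
Area = (7 × 7) / 2 = 24.5.

24.5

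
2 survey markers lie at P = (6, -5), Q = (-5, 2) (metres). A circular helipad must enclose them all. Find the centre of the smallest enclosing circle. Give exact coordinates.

(0.5, -1.5)

The smallest circle enclosing two points has them as diameter endpoints.
Centre = midpoint = (0.5, -1.5); r² = |PQ|²/4 = 170/4 = 42.5.
Centre = (0.5, -1.5).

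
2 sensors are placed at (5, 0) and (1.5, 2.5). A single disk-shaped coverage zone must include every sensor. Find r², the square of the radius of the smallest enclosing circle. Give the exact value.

The smallest circle enclosing two points has them as diameter endpoints.
Centre = midpoint = (3.25, 1.25); r² = |(5, 0)−(1.5, 2.5)|²/4 = 18.5/4 = 4.625.

4.625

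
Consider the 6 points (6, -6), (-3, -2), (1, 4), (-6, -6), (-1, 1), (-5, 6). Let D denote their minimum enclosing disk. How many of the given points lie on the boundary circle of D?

3

The minimum enclosing circle of a finite set is fixed by two of the points (as a diameter) or three (as a circumcircle).
The minimum enclosing circle is determined by three boundary points: (6, -6), (-6, -6), (-5, 6).
Their circumcentre is (0, -11/24) with r² = 38425/576.
The farthest remaining point (1, 4) is at distance² 12025/576 ≤ 38425/576.
The points at distance exactly r from the centre are (6, -6), (-6, -6), (-5, 6) — 3 points.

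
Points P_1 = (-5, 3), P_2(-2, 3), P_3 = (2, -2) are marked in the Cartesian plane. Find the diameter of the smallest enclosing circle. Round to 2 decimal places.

Side lengths²: P_1P_2² = 9, P_1P_3² = 74, P_2P_3² = 41.
Since P_1P_3² = 74 ≥ 41 + 9 = 50, the angle opposite P_1P_3 is not acute, so the smallest enclosing circle has P_1P_3 as diameter.
Centre = midpoint of P_1P_3 = (-1.5, 0.5), r² = 74/4 = 18.5.
Diameter = 2r = 2√(18.5) ≈ 8.60.

8.60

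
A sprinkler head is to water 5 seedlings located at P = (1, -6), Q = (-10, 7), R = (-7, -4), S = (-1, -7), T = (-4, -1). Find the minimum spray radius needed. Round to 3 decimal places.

By Welzl's lemma the MEC is supported by two points (diametrically opposite) or three points (on a circumcircle).
The farthest pair is P–Q with squared distance 290. The circle on this segment as diameter has centre (-4.5, 0.5) and r² = 290/4 = 72.5.
Check R: distance² to centre = 26.5 ≤ 72.5, so it lies inside.
All remaining points lie in this disk, and no smaller disk contains both endpoints, so this is the minimum enclosing circle.
r = √(72.5) ≈ 8.515.

8.515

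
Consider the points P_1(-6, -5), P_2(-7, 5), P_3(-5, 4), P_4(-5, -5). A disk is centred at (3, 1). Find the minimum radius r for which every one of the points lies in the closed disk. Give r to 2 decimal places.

10.82

The required radius is the distance from (3, 1) to the farthest point.
Squared distances: 117, 116, 73, 100.
Maximum is 117, attained at P_1.
r = √117 ≈ 10.82.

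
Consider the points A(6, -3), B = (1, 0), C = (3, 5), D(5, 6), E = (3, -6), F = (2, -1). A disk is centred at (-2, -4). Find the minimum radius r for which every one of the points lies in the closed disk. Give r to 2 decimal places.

The required radius is the distance from (-2, -4) to the farthest point.
Squared distances: 65, 25, 106, 149, 29, 25.
Maximum is 149, attained at D.
r = √149 ≈ 12.21.

12.21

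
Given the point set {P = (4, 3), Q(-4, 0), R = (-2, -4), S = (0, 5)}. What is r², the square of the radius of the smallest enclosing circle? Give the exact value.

The minimum enclosing circle of a finite set is fixed by two of the points (as a diameter) or three (as a circumcircle).
The minimum enclosing circle is determined by three boundary points: P, R, S.
Their circumcentre is (0.125, 0.25) with r² = 22.578125.
The farthest remaining point Q is at distance² 17.078125 ≤ 22.578125.

22.578125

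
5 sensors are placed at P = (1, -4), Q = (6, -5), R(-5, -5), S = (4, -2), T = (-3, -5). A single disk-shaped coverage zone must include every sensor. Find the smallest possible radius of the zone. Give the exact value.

The farthest pair is Q–R with squared distance 121. The circle on this segment as diameter has centre (0.5, -5) and r² = 121/4 = 30.25.
Check P: distance² to centre = 1.25 ≤ 30.25, so it lies inside.
All remaining points lie in this disk, and no smaller disk contains both endpoints, so this is the minimum enclosing circle.
r = √(30.25) = 5.5.

5.5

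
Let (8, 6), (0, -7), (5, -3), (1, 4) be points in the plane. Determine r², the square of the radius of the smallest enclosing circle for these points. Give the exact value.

The minimum enclosing circle of a finite set is fixed by two of the points (as a diameter) or three (as a circumcircle).
The farthest pair is (8, 6)–(0, -7) with squared distance 233. The circle on this segment as diameter has centre (4, -0.5) and r² = 233/4 = 58.25.
Check (5, -3): distance² to centre = 7.25 ≤ 58.25, so it lies inside.
All remaining points lie in this disk, and no smaller disk contains both endpoints, so this is the minimum enclosing circle.

58.25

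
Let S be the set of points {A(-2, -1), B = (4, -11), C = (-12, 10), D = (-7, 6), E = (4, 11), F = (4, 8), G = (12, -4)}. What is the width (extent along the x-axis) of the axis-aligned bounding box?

24

max x = 12, min x = -12, so width = 24.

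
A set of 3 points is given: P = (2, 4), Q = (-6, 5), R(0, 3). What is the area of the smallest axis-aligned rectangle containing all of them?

x ranges over [-6, 2], width 8.
y ranges over [3, 5], height 2.
Area = 8 × 2 = 16.

16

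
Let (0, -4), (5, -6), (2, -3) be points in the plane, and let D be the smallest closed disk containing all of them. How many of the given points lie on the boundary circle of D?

Call the three points A, B, C in the order given.
Side lengths²: AB² = 29, AC² = 5, BC² = 18.
Since AB² = 29 ≥ 18 + 5 = 23, the angle opposite AB is not acute, so the smallest enclosing circle has AB as diameter.
Centre = midpoint of AB = (2.5, -5), r² = 29/4 = 7.25.
The points at distance exactly r from the centre are (0, -4), (5, -6) — 2 points.

2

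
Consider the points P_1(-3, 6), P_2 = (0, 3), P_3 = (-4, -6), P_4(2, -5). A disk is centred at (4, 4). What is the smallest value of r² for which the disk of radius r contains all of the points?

164

The required radius is the distance from (4, 4) to the farthest point.
Squared distances: 53, 17, 164, 85.
Maximum is 164, attained at P_3.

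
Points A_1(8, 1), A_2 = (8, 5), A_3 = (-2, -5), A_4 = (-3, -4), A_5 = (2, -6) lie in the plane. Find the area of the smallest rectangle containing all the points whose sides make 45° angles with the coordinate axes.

70

In coordinates u = x + y, v = x − y the rectangle is axis-aligned; the map (x,y)→(u,v) scales areas by 2.
u-values: 9, 13, -7, -7, -4; range = 13 − (-7) = 20.
v-values: 7, 3, 3, 1, 8; range = 8 − 1 = 7.
Area = (20 × 7) / 2 = 70.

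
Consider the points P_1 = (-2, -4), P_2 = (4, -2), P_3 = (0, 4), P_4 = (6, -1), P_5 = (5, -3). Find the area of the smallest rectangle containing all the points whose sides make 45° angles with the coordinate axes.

66

In coordinates u = x + y, v = x − y the rectangle is axis-aligned; the map (x,y)→(u,v) scales areas by 2.
u-values: -6, 2, 4, 5, 2; range = 5 − (-6) = 11.
v-values: 2, 6, -4, 7, 8; range = 8 − (-4) = 12.
Area = (11 × 12) / 2 = 66.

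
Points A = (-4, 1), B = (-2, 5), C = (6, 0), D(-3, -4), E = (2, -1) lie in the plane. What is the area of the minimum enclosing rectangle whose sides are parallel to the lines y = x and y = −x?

84.5

In coordinates u = x + y, v = x − y the rectangle is axis-aligned; the map (x,y)→(u,v) scales areas by 2.
u-values: -3, 3, 6, -7, 1; range = 6 − (-7) = 13.
v-values: -5, -7, 6, 1, 3; range = 6 − (-7) = 13.
Area = (13 × 13) / 2 = 84.5.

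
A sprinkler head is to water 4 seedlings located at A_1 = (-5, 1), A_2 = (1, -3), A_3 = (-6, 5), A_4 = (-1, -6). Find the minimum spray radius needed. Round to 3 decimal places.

A smallest enclosing disk is always determined by at most three of the input points on its boundary.
The farthest pair is A_3–A_4 with squared distance 146. The circle on this segment as diameter has centre (-3.5, -0.5) and r² = 146/4 = 36.5.
Check A_1: distance² to centre = 4.5 ≤ 36.5, so it lies inside.
All remaining points lie in this disk, and no smaller disk contains both endpoints, so this is the minimum enclosing circle.
r = √(36.5) ≈ 6.042.

6.042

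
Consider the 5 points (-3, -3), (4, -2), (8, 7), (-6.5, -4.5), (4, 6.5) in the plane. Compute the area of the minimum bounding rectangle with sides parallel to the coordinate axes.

166.75

x ranges over [-6.5, 8], width 14.5.
y ranges over [-4.5, 7], height 11.5.
Area = 14.5 × 11.5 = 166.75.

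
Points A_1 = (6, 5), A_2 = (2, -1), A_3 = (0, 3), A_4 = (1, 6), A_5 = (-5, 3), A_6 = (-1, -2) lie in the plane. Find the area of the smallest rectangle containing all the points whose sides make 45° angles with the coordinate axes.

In coordinates u = x + y, v = x − y the rectangle is axis-aligned; the map (x,y)→(u,v) scales areas by 2.
u-values: 11, 1, 3, 7, -2, -3; range = 11 − (-3) = 14.
v-values: 1, 3, -3, -5, -8, 1; range = 3 − (-8) = 11.
Area = (14 × 11) / 2 = 77.

77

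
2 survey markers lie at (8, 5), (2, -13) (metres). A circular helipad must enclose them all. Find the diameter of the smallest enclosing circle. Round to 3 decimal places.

18.974

The smallest circle enclosing two points has them as diameter endpoints.
Centre = midpoint = (5, -4); r² = |(8, 5)−(2, -13)|²/4 = 360/4 = 90.
Diameter = 2r = 2√90 ≈ 18.974.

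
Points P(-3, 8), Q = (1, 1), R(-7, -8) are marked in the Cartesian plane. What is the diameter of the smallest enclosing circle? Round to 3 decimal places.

Side lengths²: PQ² = 65, PR² = 272, QR² = 145.
Since PR² = 272 ≥ 145 + 65 = 210, the angle opposite PR is not acute, so the smallest enclosing circle has PR as diameter.
Centre = midpoint of PR = (-5, 0), r² = 272/4 = 68.
Diameter = 2r = 2√68 ≈ 16.492.

16.492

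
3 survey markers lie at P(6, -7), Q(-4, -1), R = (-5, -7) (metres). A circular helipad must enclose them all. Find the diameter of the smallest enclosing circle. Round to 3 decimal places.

11.823

Side lengths²: PQ² = 136, PR² = 121, QR² = 37.
Since PQ² = 136 < 121 + 37 = 158, the triangle is acute, so the smallest enclosing circle is the circumcircle.
Circumcentre = (0.5, -29/6), r² = 629/18.
Diameter = 2r = 2√(629/18) ≈ 11.823.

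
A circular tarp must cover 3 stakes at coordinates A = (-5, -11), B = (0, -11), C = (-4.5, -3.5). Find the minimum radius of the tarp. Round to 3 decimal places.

4.383

Side lengths²: AB² = 25, AC² = 56.5, BC² = 76.5.
Since BC² = 76.5 < 56.5 + 25 = 81.5, the triangle is acute, so the smallest enclosing circle is the circumcircle.
Circumcentre = (-2.5, -7.4), r² = 19.21.
r = √(19.21) ≈ 4.383.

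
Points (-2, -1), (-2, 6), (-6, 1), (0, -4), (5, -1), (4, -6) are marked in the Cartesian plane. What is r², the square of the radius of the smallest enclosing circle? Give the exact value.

30545/676

By Welzl's lemma the MEC is supported by two points (diametrically opposite) or three points (on a circumcircle).
The minimum enclosing circle is determined by three boundary points: (-2, 6), (-6, 1), (4, -6).
Their circumcentre is (8/13, -5/26) with r² = 30545/676.
The farthest remaining point (5, -1) is at distance² 13437/676 ≤ 30545/676.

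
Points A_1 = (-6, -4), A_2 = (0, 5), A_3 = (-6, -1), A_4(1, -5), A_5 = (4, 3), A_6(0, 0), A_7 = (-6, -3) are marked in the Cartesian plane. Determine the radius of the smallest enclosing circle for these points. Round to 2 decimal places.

The minimum enclosing circle of a finite set is fixed by two of the points (as a diameter) or three (as a circumcircle).
The farthest pair is A_1–A_5 with squared distance 149. The circle on this segment as diameter has centre (-1, -0.5) and r² = 149/4 = 37.25.
Check A_2: distance² to centre = 31.25 ≤ 37.25, so it lies inside.
All remaining points lie in this disk, and no smaller disk contains both endpoints, so this is the minimum enclosing circle.
r = √(37.25) ≈ 6.10.

6.10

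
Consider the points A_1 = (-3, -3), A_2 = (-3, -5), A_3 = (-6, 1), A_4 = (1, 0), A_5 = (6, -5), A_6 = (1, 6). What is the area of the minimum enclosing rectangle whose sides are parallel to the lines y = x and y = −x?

135

In coordinates u = x + y, v = x − y the rectangle is axis-aligned; the map (x,y)→(u,v) scales areas by 2.
u-values: -6, -8, -5, 1, 1, 7; range = 7 − (-8) = 15.
v-values: 0, 2, -7, 1, 11, -5; range = 11 − (-7) = 18.
Area = (15 × 18) / 2 = 135.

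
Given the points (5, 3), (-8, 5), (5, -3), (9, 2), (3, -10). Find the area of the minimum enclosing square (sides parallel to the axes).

The bounding box has width 17 and height 15.
An axis-aligned square enclosing the set must have side ≥ max(width, height).
So the minimum side is max(17, 15) = 17.
Area = 17² = 289.

289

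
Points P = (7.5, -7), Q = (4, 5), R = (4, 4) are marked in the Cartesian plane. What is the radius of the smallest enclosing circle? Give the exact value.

Side lengths²: PQ² = 156.25, PR² = 133.25, QR² = 1.
Since PQ² = 156.25 ≥ 133.25 + 1 = 134.25, the angle opposite PQ is not acute, so the smallest enclosing circle has PQ as diameter.
Centre = midpoint of PQ = (5.75, -1), r² = 156.25/4 = 39.0625.
r = √(39.0625) = 6.25.

6.25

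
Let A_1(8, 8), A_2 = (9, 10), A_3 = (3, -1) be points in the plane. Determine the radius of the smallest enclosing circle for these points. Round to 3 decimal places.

Side lengths²: A_1A_2² = 5, A_1A_3² = 106, A_2A_3² = 157.
Since A_2A_3² = 157 ≥ 106 + 5 = 111, the angle opposite A_2A_3 is not acute, so the smallest enclosing circle has A_2A_3 as diameter.
Centre = midpoint of A_2A_3 = (6, 4.5), r² = 157/4 = 39.25.
r = √(39.25) ≈ 6.265.

6.265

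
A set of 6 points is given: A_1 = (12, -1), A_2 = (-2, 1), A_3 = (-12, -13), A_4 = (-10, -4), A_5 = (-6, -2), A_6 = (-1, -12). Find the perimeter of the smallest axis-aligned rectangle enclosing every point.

Width = max x − min x = 12 − (-12) = 24.
Height = max y − min y = 1 − (-13) = 14.
Perimeter = 2(24 + 14) = 76.

76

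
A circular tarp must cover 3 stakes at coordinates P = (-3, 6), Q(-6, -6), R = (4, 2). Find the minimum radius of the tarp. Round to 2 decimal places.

Side lengths²: PQ² = 153, PR² = 65, QR² = 164.
Since QR² = 164 < 153 + 65 = 218, the triangle is acute, so the smallest enclosing circle is the circumcircle.
Circumcentre = (-2.125, -0.59375), r² = 44.2431640625.
r = √(44.2431640625) ≈ 6.65.

6.65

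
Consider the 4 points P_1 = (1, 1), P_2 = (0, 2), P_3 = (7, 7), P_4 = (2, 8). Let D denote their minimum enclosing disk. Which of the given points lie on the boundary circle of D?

P_1, P_2, P_3

The farthest pair is P_2–P_3 with squared distance 74. The circle on this segment as diameter has centre (3.5, 4.5) and r² = 74/4 = 18.5.
Check P_1: distance² to centre = 18.5 ≤ 18.5, so it lies inside.
All remaining points lie in this disk, and no smaller disk contains both endpoints, so this is the minimum enclosing circle.
The points at distance exactly r from the centre are P_1, P_2, P_3 — 3 points.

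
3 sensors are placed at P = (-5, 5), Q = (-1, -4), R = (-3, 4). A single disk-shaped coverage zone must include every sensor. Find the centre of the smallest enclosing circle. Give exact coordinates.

(-3, 0.5)

Side lengths²: PQ² = 97, PR² = 5, QR² = 68.
Since PQ² = 97 ≥ 68 + 5 = 73, the angle opposite PQ is not acute, so the smallest enclosing circle has PQ as diameter.
Centre = midpoint of PQ = (-3, 0.5), r² = 97/4 = 24.25.
Centre = (-3, 0.5).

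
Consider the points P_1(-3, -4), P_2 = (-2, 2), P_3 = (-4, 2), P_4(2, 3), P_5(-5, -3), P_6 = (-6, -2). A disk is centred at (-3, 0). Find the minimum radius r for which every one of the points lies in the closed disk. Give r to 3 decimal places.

5.831

The required radius is the distance from (-3, 0) to the farthest point.
Squared distances: 16, 5, 5, 34, 13, 13.
Maximum is 34, attained at P_4.
r = √34 ≈ 5.831.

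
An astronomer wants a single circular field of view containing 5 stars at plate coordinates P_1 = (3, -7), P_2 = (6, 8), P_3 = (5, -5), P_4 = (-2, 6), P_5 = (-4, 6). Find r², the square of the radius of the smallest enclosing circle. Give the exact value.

18421/288

By Welzl's lemma the MEC is supported by two points (diametrically opposite) or three points (on a circumcircle).
The minimum enclosing circle is determined by three boundary points: P_1, P_2, P_5.
Their circumcentre is (53/24, 23/24) with r² = 18421/288.
The farthest remaining point P_3 is at distance² 12469/288 ≤ 18421/288.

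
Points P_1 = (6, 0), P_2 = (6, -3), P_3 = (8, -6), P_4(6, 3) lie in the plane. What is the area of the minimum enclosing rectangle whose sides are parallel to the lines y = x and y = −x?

38.5

In coordinates u = x + y, v = x − y the rectangle is axis-aligned; the map (x,y)→(u,v) scales areas by 2.
u-values: 6, 3, 2, 9; range = 9 − 2 = 7.
v-values: 6, 9, 14, 3; range = 14 − 3 = 11.
Area = (7 × 11) / 2 = 38.5.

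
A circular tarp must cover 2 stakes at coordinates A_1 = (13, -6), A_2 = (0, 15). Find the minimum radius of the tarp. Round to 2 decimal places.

The smallest circle enclosing two points has them as diameter endpoints.
Centre = midpoint = (6.5, 4.5); r² = |A_1A_2|²/4 = 610/4 = 152.5.
r = √(152.5) ≈ 12.35.

12.35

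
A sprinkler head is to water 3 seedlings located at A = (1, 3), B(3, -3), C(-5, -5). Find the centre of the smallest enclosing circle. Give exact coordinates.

(-22/13, -16/13)

Side lengths²: AB² = 40, AC² = 100, BC² = 68.
Since AC² = 100 < 68 + 40 = 108, the triangle is acute, so the smallest enclosing circle is the circumcircle.
Circumcentre = (-22/13, -16/13), r² = 4250/169.
Centre = (-22/13, -16/13).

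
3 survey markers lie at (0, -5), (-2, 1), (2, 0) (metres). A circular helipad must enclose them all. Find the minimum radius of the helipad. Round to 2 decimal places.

Call the three points A, B, C in the order given.
Side lengths²: AB² = 40, AC² = 29, BC² = 17.
Since AB² = 40 < 29 + 17 = 46, the triangle is acute, so the smallest enclosing circle is the circumcircle.
Circumcentre = (-13/22, -41/22), r² = 2465/242.
r = √(2465/242) ≈ 3.19.

3.19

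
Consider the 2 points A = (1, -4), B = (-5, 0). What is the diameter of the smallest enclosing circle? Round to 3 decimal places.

7.211

The smallest circle enclosing two points has them as diameter endpoints.
Centre = midpoint = (-2, -2); r² = |AB|²/4 = 52/4 = 13.
Diameter = 2r = 2√13 ≈ 7.211.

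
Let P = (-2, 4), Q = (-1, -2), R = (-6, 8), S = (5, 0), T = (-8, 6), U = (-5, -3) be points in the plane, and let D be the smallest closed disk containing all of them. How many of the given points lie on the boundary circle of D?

2

The farthest pair is S–T with squared distance 205. The circle on this segment as diameter has centre (-1.5, 3) and r² = 205/4 = 51.25.
Check P: distance² to centre = 1.25 ≤ 51.25, so it lies inside.
All remaining points lie in this disk, and no smaller disk contains both endpoints, so this is the minimum enclosing circle.
The points at distance exactly r from the centre are S, T — 2 points.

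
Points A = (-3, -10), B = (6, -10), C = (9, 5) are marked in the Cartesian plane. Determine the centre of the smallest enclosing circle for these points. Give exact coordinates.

(3, -2.5)

Side lengths²: AB² = 81, AC² = 369, BC² = 234.
Since AC² = 369 ≥ 234 + 81 = 315, the angle opposite AC is not acute, so the smallest enclosing circle has AC as diameter.
Centre = midpoint of AC = (3, -2.5), r² = 369/4 = 92.25.
Centre = (3, -2.5).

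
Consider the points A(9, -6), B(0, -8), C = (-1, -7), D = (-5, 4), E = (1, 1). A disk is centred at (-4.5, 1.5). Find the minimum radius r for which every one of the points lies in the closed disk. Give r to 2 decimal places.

The required radius is the distance from (-4.5, 1.5) to the farthest point.
Squared distances: 238.5, 110.5, 84.5, 6.5, 30.5.
Maximum is 238.5, attained at A.
r = √(238.5) ≈ 15.44.

15.44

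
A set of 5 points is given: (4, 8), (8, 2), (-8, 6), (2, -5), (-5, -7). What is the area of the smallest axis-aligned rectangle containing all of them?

240

x ranges over [-8, 8], width 16.
y ranges over [-7, 8], height 15.
Area = 16 × 15 = 240.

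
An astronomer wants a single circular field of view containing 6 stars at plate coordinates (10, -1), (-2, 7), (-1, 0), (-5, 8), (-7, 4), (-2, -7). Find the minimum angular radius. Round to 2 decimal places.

9.07

By Welzl's lemma the MEC is supported by two points (diametrically opposite) or three points (on a circumcircle).
The minimum enclosing circle is determined by three boundary points: (10, -1), (-5, 8), (-2, -7).
Their circumcentre is (14/11, 16/11) with r² = 9945/121.
The farthest remaining point (-7, 4) is at distance² 9065/121 ≤ 9945/121.
r = √(9945/121) ≈ 9.07.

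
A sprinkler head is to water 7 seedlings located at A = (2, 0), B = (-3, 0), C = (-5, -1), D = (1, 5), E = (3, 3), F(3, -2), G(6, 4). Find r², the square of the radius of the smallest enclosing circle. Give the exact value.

36.5

A smallest enclosing disk is always determined by at most three of the input points on its boundary.
The farthest pair is C–G with squared distance 146. The circle on this segment as diameter has centre (0.5, 1.5) and r² = 146/4 = 36.5.
Check A: distance² to centre = 4.5 ≤ 36.5, so it lies inside.
All remaining points lie in this disk, and no smaller disk contains both endpoints, so this is the minimum enclosing circle.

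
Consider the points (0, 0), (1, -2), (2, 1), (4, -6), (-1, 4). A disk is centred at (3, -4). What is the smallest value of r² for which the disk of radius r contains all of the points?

The required radius is the distance from (3, -4) to the farthest point.
Squared distances: 25, 8, 26, 5, 80.
Maximum is 80, attained at (-1, 4).

80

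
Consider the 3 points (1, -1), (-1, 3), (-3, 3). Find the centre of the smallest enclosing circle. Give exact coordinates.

Call the three points A, B, C in the order given.
Side lengths²: AB² = 20, AC² = 32, BC² = 4.
Since AC² = 32 ≥ 20 + 4 = 24, the angle opposite AC is not acute, so the smallest enclosing circle has AC as diameter.
Centre = midpoint of AC = (-1, 1), r² = 32/4 = 8.
Centre = (-1, 1).

(-1, 1)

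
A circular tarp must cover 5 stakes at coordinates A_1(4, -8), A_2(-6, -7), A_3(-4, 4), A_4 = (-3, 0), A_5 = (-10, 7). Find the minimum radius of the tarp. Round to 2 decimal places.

10.26

A smallest enclosing disk is always determined by at most three of the input points on its boundary.
The farthest pair is A_1–A_5 with squared distance 421. The circle on this segment as diameter has centre (-3, -0.5) and r² = 421/4 = 105.25.
Check A_2: distance² to centre = 51.25 ≤ 105.25, so it lies inside.
All remaining points lie in this disk, and no smaller disk contains both endpoints, so this is the minimum enclosing circle.
r = √(105.25) ≈ 10.26.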